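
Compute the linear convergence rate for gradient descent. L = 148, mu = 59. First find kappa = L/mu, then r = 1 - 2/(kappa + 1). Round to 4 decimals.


Step 1: Compute the condition number.
kappa = L/mu = 148/59 = 2.5085
Step 2: Compute the convergence rate.
r = 1 - 2/(kappa + 1) = 1 - 2*mu/(L + mu) = (L - mu)/(L + mu) = 89/207 = 0.43


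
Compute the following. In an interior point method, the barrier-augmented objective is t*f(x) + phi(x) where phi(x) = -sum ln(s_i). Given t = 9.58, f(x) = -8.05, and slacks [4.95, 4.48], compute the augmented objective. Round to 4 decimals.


Step 1: Compute log-barrier.
ln values: [1.5994, 1.4996]
phi = -(1.5994 + 1.4996) = -3.099
Step 2: Compute augmented objective.
t*f(x) = 9.58*-8.05 = -77.119
Total = -77.119 - 3.099 = -80.218


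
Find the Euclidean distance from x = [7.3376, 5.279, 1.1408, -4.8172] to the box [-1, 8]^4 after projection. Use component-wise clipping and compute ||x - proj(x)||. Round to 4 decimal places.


Project each component onto [-1, 8].
clip(7.3376) = 7.3376, clip(5.279) = 5.279, clip(1.1408) = 1.1408, clip(-4.8172) = -1.0
Projection = [7.3376, 5.279, 1.1408, -1.0]
Squared diffs: [0.0, 0.0, 0.0, 14.571]
Distance = sqrt(14.571) = 3.8172


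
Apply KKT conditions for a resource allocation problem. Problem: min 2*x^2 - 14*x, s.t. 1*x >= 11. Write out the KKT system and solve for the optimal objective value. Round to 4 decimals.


Step 1: Try lambda = 0 (constraint inactive).
x_unc = 14/(2*2) = 3.5
Check: 1*3.5 = 3.5 < 11 -- violated!
Step 2: Constraint must be active: 1*x = 11
x* = 11/1 = 11.0
lambda = (2*2*11.0 - 14)/1 = 30.0
Step 3: Compute optimal value.
f(x*) = 2*11.0^2 - 14*11.0 = 88.0


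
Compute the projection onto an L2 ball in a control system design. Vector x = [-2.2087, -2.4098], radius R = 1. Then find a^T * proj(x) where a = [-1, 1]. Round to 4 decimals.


Step 1: Compute ||x|| (intermediates to 6 decimals).
||x|| = sqrt((-2.2087)^2 + (-2.4098)^2) = 3.268867
Step 2: Project.
Since ||x|| > R, scale = R/||x|| = 1/3.268867 = 0.305916, proj(x) = scale * x
proj(x) = [-0.675677, -0.737196]
Step 3: Dot product.
a^T * proj(x) = -1*(-0.675677) + 1*(-0.737196) = -0.0615


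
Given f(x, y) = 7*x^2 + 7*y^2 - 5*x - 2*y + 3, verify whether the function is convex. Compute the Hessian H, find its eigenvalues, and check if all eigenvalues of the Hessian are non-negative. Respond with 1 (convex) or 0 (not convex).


The Hessian of f(x,y) = 7*x^2 + 7*y^2 - 5*x - 2*y + 3 is:
H = [[14, 0], [0, 14]]
Trace = 14 + 14 = 28
Determinant = 14*14 - (0)^2 = 196
Discriminant = (28)^2 - 4*196 = 0.0
Eigenvalues: lambda_1 = 14.0, lambda_2 = 14.0
The function is convex.

1


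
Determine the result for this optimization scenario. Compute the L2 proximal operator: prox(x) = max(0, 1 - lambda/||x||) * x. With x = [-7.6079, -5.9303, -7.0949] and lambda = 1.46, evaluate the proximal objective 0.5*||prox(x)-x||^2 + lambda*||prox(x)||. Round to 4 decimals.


Step 1: Compute ||x||.
||x|| = 11.9744
Step 2: Compute scaling factor.
scale = max(0, 1 - 1.46/11.9744) = 0.8781
Step 3: prox(x) = [-6.6803, -5.2072, -6.2298]
||prox(x)|| = 10.5144
Step 4: Proximal objective.
0.5*||prox-x||^2 = 1.0658
lambda*||prox|| = 15.351
Total = 16.4168


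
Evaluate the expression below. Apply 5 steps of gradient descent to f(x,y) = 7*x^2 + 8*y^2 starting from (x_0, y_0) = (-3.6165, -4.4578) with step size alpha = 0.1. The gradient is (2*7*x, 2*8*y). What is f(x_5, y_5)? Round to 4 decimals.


Gradient descent on f(x,y) = 7*x^2 + 8*y^2.
Starting point: (-3.6165, -4.4578), alpha = 0.1
Step 1: grad_x = 2*7*-3.6165 = -50.631, grad_y = 2*8*-4.4578 = -71.3248
  x_1 = -3.6165 - 0.1*-50.631 = 1.4466
  y_1 = -4.4578 - 0.1*-71.3248 = 2.6747
Step 2: grad_x = 2*7*1.4466 = 20.2524, grad_y = 2*8*2.6747 = 42.7949
  x_2 = 1.4466 - 0.1*20.2524 = -0.5786
  y_2 = 2.6747 - 0.1*42.7949 = -1.6048
Step 3: grad_x = 2*7*-0.5786 = -8.101, grad_y = 2*8*-1.6048 = -25.6769
  x_3 = -0.5786 - 0.1*-8.101 = 0.2315
  y_3 = -1.6048 - 0.1*-25.6769 = 0.9629
Step 4: grad_x = 2*7*0.2315 = 3.2404, grad_y = 2*8*0.9629 = 15.4062
  x_4 = 0.2315 - 0.1*3.2404 = -0.0926
  y_4 = 0.9629 - 0.1*15.4062 = -0.5777
Step 5: grad_x = 2*7*-0.0926 = -1.2962, grad_y = 2*8*-0.5777 = -9.2437
  x_5 = -0.0926 - 0.1*-1.2962 = 0.037
  y_5 = -0.5777 - 0.1*-9.2437 = 0.3466
f(0.037, 0.3466) = 7*0.037^2 + 8*0.3466^2 = 0.9709


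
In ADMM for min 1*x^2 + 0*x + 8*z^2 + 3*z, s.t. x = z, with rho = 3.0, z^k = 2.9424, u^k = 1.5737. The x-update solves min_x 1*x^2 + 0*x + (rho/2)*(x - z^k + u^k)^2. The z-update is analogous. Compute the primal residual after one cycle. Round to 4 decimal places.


ADMM iteration with rho = 3.0, z^k = 2.9424, u^k = 1.5737
Step 1: x-update.
Minimize 1*x^2 + 0*x + (3.0/2)*(x - 2.9424 + 1.5737)^2
FOC: (2*1 + 3.0)*x = 0 + 3.0*(2.9424 - 1.5737)
x^{k+1} = 0.8212
Step 2: z-update.
Minimize 8*z^2 + 3*z + (3.0/2)*(0.8212 - z + 1.5737)^2
FOC: (2*8 + 3.0)*z = -3 + 3.0*(0.8212 + 1.5737)
z^{k+1} = 0.2203
Step 3: u-update.
u^{k+1} = 1.5737 + 0.8212 - 0.2203 = 2.1747
Step 4: Primal residual = |0.8212 - 0.2203| = 0.601


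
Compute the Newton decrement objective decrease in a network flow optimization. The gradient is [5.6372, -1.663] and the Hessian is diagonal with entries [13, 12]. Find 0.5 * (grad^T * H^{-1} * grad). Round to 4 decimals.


Step 1: H is diagonal, so H^(-1) * g = [0.4336, -0.1386].
Step 2: g^T H^(-1) g = sum_i g_i^2 / H_ii
  = (5.6372)^2/13 + (-1.663)^2/12
  = 2.4445 + 0.2305 = 2.6749
Step 3: Objective decrease = 0.5 * g^T H^(-1) g = 1.3375


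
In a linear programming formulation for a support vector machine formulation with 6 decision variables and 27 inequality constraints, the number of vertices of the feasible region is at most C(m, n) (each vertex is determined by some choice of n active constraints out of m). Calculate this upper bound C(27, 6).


Each vertex corresponds to some choice of n active constraints out of m, so the number of vertices is at most C(m, n) = m! / (n!(m-n)!).
m = 27, n = 6
Numerator: 27 * 26 * 25 * 24 * 23 * 22
Denominator: 6! = 720
C(27, 6) = 296010


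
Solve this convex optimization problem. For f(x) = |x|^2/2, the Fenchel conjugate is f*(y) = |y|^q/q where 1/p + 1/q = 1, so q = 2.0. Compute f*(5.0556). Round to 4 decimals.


The conjugate exponent q satisfies 1/p + 1/q = 1.
p = 2, so q = 2/(2 - 1) = 2.0
|y|^q = 5.0556^2.0 = 25.5591
f*(5.0556) = 25.5591 / 2.0 = 12.7795


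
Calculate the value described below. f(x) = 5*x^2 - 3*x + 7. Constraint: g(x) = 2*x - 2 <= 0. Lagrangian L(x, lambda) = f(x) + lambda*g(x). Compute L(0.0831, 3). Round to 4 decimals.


Step 1: Evaluate f(x).
f(0.0831) = 5*0.0831^2 - 3*0.0831 + 7 = 6.7852
Step 2: Evaluate g(x).
g(0.0831) = 2*0.0831 - 2 = -1.8338
Step 3: Compute Lagrangian.
L = 6.7852 + 3*-1.8338 = 1.2838


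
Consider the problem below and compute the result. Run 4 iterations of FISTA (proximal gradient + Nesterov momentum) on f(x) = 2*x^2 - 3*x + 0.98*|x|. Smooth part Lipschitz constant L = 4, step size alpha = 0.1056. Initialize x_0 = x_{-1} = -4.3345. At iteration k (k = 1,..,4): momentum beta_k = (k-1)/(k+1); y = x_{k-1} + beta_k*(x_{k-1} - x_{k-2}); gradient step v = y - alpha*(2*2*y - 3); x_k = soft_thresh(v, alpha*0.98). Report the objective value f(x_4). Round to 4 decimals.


FISTA on f(x) = 2*x^2 - 3*x + 0.98*|x|
L = 4, alpha = 0.1056
Iteration 1: beta = 0.0, y = -4.3345 + 0.0*(-4.3345 + 4.3345) = -4.3345
  grad(y) = -20.338, v = y - alpha*grad = -2.1868
  prox(v) = soft_thresh(-2.1868, 0.1035) = -2.0833
Iteration 2: beta = 0.3333, y = -2.0833 + 0.3333*(-2.0833 + 4.3345) = -1.3329
  grad(y) = -8.3317, v = y - alpha*grad = -0.4531
  prox(v) = soft_thresh(-0.4531, 0.1035) = -0.3496
Iteration 3: beta = 0.5, y = -0.3496 + 0.5*(-0.3496 + 2.0833) = 0.5172
  grad(y) = -0.931, v = y - alpha*grad = 0.6156
  prox(v) = soft_thresh(0.6156, 0.1035) = 0.5121
Iteration 4: beta = 0.6, y = 0.5121 + 0.6*(0.5121 + 0.3496) = 1.0291
  grad(y) = 1.1163, v = y - alpha*grad = 0.9112
  prox(v) = soft_thresh(0.9112, 0.1035) = 0.8077
f(x_4) = 2*0.8077^2 - 3*0.8077 + 0.98*|0.8077| = -0.3268


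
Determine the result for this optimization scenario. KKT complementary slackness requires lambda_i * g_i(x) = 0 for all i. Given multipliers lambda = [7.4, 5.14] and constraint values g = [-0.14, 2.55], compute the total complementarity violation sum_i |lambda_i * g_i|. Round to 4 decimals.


KKT complementary slackness check:
lambda_1 * g_1 = 7.4 * -0.14 = -1.036
lambda_2 * g_2 = 5.14 * 2.55 = 13.107
Total violation = 1.036 + 13.107 = 14.143


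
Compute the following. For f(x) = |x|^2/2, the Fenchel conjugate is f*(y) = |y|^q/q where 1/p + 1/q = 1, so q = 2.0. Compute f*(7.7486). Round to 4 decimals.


The conjugate exponent q satisfies 1/p + 1/q = 1.
p = 2, so q = 2/(2 - 1) = 2.0
|y|^q = 7.7486^2.0 = 60.0408
f*(7.7486) = 60.0408 / 2.0 = 30.0204


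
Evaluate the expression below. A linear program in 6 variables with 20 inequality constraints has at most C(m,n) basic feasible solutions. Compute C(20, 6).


Each vertex corresponds to some choice of n active constraints out of m, so the number of vertices is at most C(m, n) = m! / (n!(m-n)!).
m = 20, n = 6
Numerator: 20 * 19 * 18 * 17 * 16 * 15
Denominator: 6! = 720
C(20, 6) = 38760


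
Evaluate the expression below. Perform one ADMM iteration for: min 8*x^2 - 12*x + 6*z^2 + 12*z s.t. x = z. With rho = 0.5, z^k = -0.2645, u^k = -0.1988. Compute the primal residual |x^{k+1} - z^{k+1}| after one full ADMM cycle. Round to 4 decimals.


ADMM iteration with rho = 0.5, z^k = -0.2645, u^k = -0.1988
Step 1: x-update.
Minimize 8*x^2 - 12*x + (0.5/2)*(x + 0.2645 - 0.1988)^2
FOC: (2*8 + 0.5)*x = 12 + 0.5*(-0.2645 + 0.1988)
x^{k+1} = 0.7253
Step 2: z-update.
Minimize 6*z^2 + 12*z + (0.5/2)*(0.7253 - z - 0.1988)^2
FOC: (2*6 + 0.5)*z = -12 + 0.5*(0.7253 - 0.1988)
z^{k+1} = -0.9389
Step 3: u-update.
u^{k+1} = -0.1988 + 0.7253 + 0.9389 = 1.4654
Step 4: Primal residual = |0.7253 + 0.9389| = 1.6642


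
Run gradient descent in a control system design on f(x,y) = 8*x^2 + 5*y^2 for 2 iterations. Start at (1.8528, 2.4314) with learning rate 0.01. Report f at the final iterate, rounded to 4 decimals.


Gradient descent on f(x,y) = 8*x^2 + 5*y^2.
Starting point: (1.8528, 2.4314), alpha = 0.01
Step 1: grad_x = 2*8*1.8528 = 29.6448, grad_y = 2*5*2.4314 = 24.314
  x_1 = 1.8528 - 0.01*29.6448 = 1.5564
  y_1 = 2.4314 - 0.01*24.314 = 2.1883
Step 2: grad_x = 2*8*1.5564 = 24.9016, grad_y = 2*5*2.1883 = 21.8826
  x_2 = 1.5564 - 0.01*24.9016 = 1.3073
  y_2 = 2.1883 - 0.01*21.8826 = 1.9694
f(1.3073, 1.9694) = 8*1.3073^2 + 5*1.9694^2 = 33.0664


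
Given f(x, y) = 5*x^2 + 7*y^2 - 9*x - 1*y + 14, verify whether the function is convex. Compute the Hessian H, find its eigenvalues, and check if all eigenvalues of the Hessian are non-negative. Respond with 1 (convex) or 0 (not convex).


The Hessian of f(x,y) = 5*x^2 + 7*y^2 - 9*x - 1*y + 14 is:
H = [[10, 0], [0, 14]]
Trace = 10 + 14 = 24
Determinant = 10*14 - (0)^2 = 140
Discriminant = (24)^2 - 4*140 = 16.0
Eigenvalues: lambda_1 = 10.0, lambda_2 = 14.0
The function is convex.

1


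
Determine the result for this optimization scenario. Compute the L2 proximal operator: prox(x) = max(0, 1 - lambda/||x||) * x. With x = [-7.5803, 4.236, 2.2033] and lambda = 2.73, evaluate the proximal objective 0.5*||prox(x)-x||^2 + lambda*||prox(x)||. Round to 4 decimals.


Step 1: Compute ||x||.
||x|| = 8.9587
Step 2: Compute scaling factor.
scale = max(0, 1 - 2.73/8.9587) = 0.6953
Step 3: prox(x) = [-5.2704, 2.9452, 1.5319]
||prox(x)|| = 6.2287
Step 4: Proximal objective.
0.5*||prox-x||^2 = 3.7265
lambda*||prox|| = 17.0044
Total = 20.7309


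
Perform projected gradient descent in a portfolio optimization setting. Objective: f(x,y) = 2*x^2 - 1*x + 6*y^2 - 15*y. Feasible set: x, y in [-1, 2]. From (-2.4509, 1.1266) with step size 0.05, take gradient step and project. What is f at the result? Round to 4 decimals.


Step 1: Compute gradient at (-2.4509, 1.1266).
grad_x = 2*2*-2.4509 - 1 = -10.8036
grad_y = 2*6*1.1266 - 15 = -1.4808
Step 2: Gradient step.
x_raw = -2.4509 - 0.05*-10.8036 = -1.9107
y_raw = 1.1266 - 0.05*-1.4808 = 1.2006
Step 3: Project onto [-1, 2].
x_proj = clip(-1.9107) = -1.0
y_proj = clip(1.2006) = 1.2006
Step 4: Evaluate f.
f(-1.0, 1.2006) = -6.3604


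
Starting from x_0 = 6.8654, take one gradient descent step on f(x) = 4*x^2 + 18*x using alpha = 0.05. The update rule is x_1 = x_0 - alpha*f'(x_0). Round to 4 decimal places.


We compute the gradient at x_0 and apply the update.
f'(x) = 8*x + 18
f'(6.8654) = 8*6.8654 + 18 = 72.9232
x_1 = 6.8654 - 0.05*72.9232 = 3.2192


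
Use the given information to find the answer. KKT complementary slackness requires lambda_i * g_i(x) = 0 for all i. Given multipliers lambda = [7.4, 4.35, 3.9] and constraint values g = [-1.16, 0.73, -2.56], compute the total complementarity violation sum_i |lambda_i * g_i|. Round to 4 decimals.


KKT complementary slackness check:
lambda_1 * g_1 = 7.4 * -1.16 = -8.584
lambda_2 * g_2 = 4.35 * 0.73 = 3.1755
lambda_3 * g_3 = 3.9 * -2.56 = -9.984
Total violation = 8.584 + 3.1755 + 9.984 = 21.7435


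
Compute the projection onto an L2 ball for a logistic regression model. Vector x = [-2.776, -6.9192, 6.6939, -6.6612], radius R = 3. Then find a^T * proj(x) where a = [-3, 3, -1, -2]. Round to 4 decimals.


Step 1: Compute ||x|| (intermediates to 6 decimals).
||x|| = sqrt((-2.776)^2 + (-6.9192)^2 + 6.6939^2 + (-6.6612)^2) = 12.031683
Step 2: Project.
Since ||x|| > R, scale = R/||x|| = 3/12.031683 = 0.249342, proj(x) = scale * x
proj(x) = [-0.692173, -1.725247, 1.66907, -1.660917]
Step 3: Dot product.
a^T * proj(x) = -3*(-0.692173) + 3*(-1.725247) - 1*1.66907 - 2*(-1.660917) = -1.4465


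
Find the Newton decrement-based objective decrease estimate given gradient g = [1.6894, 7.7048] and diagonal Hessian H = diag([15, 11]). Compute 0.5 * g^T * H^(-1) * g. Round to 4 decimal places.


Step 1: H is diagonal, so H^(-1) * g = [0.1126, 0.7004].
Step 2: g^T H^(-1) g = sum_i g_i^2 / H_ii
  = (1.6894)^2/15 + (7.7048)^2/11
  = 0.1903 + 5.3967 = 5.587
Step 3: Objective decrease = 0.5 * g^T H^(-1) g = 2.7935


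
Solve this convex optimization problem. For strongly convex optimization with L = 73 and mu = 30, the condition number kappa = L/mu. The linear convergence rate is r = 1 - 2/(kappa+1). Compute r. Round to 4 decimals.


Step 1: Compute the condition number.
kappa = L/mu = 73/30 = 2.4333
Step 2: Compute the convergence rate.
r = 1 - 2/(kappa + 1) = 1 - 2*mu/(L + mu) = (L - mu)/(L + mu) = 43/103 = 0.4175


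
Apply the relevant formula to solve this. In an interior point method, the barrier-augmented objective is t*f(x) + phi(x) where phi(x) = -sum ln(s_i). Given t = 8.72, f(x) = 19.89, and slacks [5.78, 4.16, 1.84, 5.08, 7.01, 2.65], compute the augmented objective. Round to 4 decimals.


Step 1: Compute log-barrier.
ln values: [1.7544, 1.4255, 0.6098, 1.6253, 1.9473, 0.9746]
phi = -(1.7544 + 1.4255 + 0.6098 + 1.6253 + 1.9473 + 0.9746) = -8.3369
Step 2: Compute augmented objective.
t*f(x) = 8.72*19.89 = 173.4408
Total = 173.4408 - 8.3369 = 165.1039


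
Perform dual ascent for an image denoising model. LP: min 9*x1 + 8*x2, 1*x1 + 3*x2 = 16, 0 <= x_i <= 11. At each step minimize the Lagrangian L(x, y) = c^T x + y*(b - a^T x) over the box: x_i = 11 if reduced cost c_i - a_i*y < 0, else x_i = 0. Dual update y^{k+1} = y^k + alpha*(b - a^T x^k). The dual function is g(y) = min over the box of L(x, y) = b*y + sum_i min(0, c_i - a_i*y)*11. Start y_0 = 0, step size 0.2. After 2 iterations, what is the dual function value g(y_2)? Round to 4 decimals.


Dual ascent for LP: min 9*x1 + 8*x2, 1*x1 + 3*x2 = 16, 0 <= x_i <= 11
Step 1: y^k = 0.0, reduced costs: (9.0, 8.0)
  x^k = (0.0, 0.0), subgradient = b - a^T x = 16.0
  y^{k+1} = 0.0 + 0.2*16.0 = 3.2
Step 2: y^k = 3.2, reduced costs: (5.8, -1.6)
  x^k = (0.0, 11.0), subgradient = b - a^T x = -17.0
  y^{k+1} = 3.2 + 0.2*-17.0 = -0.2
Dual objective at y_2 = -0.2: reduced costs (9.2, 8.6), box minimizer x = (0.0, 0.0)
g(y_2) = b*y + (c1 - a1*y)*x1 + (c2 - a2*y)*x2 = 16*(-0.2) + 9.2*0.0 + 8.6*0.0 = -3.2 + 0.0 + 0.0 = -3.2


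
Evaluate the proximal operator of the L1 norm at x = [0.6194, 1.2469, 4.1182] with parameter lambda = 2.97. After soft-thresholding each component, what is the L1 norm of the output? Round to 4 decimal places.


Soft-thresholding with lambda = 2.97:
prox(0.6194) = sign(0.6194)*max(|0.6194| - 2.97, 0) = 0.0
prox(1.2469) = sign(1.2469)*max(|1.2469| - 2.97, 0) = 0.0
prox(4.1182) = sign(4.1182)*max(|4.1182| - 2.97, 0) = 1.1482
prox(x) = [0.0, 0.0, 1.1482]
||prox(x)||_1 = 0.0 + 0.0 + 1.1482 = 1.1482


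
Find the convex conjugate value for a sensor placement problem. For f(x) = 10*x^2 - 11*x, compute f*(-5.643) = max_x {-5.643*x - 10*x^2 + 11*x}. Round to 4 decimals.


f*(y) = sup_x {y*x - a*x^2 - b*x} = sup_x {(y-b)*x - a*x^2}
FOC: (y - b) - 2a*x = 0 => x* = (y - b)/(2a)
x* = (-5.643 + 11)/(2*10) = 0.2679
f*(-5.643) = (y-b)^2/(4a) = (-5.643 + 11)^2/(4*10)
= 28.6974/40 = 0.7174


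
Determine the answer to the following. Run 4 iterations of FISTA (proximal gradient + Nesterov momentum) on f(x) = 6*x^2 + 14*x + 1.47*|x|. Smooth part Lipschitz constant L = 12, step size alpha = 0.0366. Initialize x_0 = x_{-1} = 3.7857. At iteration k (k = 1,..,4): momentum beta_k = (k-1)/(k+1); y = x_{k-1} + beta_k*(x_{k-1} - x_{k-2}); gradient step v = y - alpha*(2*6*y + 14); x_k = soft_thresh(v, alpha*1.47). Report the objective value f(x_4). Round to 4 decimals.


FISTA on f(x) = 6*x^2 + 14*x + 1.47*|x|
L = 12, alpha = 0.0366
Iteration 1: beta = 0.0, y = 3.7857 + 0.0*(3.7857 - 3.7857) = 3.7857
  grad(y) = 59.4284, v = y - alpha*grad = 1.6106
  prox(v) = soft_thresh(1.6106, 0.0538) = 1.5568
Iteration 2: beta = 0.3333, y = 1.5568 + 0.3333*(1.5568 - 3.7857) = 0.8139
  grad(y) = 23.7663, v = y - alpha*grad = -0.056
  prox(v) = soft_thresh(-0.056, 0.0538) = -0.0022
Iteration 3: beta = 0.5, y = -0.0022 + 0.5*(-0.0022 - 1.5568) = -0.7817
  grad(y) = 4.6197, v = y - alpha*grad = -0.9508
  prox(v) = soft_thresh(-0.9508, 0.0538) = -0.897
Iteration 4: beta = 0.6, y = -0.897 + 0.6*(-0.897 + 0.0022) = -1.4338
  grad(y) = -3.2061, v = y - alpha*grad = -1.3165
  prox(v) = soft_thresh(-1.3165, 0.0538) = -1.2627
f(x_4) = 6*(-1.2627)^2 + 14*(-1.2627) + 1.47*|-1.2627| = -6.2552


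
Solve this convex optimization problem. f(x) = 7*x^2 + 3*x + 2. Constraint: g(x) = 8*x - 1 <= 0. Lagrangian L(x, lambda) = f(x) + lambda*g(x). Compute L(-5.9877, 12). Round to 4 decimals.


Step 1: Evaluate f(x).
f(-5.9877) = 7*(-5.9877)^2 + 3*(-5.9877) + 2 = 235.0048
Step 2: Evaluate g(x).
g(-5.9877) = 8*-5.9877 - 1 = -48.9016
Step 3: Compute Lagrangian.
L = 235.0048 + 12*-48.9016 = -351.8144


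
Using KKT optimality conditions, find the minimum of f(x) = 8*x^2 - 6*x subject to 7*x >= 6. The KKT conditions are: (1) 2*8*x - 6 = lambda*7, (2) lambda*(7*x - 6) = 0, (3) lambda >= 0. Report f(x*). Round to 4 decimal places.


Step 1: Try lambda = 0 (constraint inactive).
x_unc = 6/(2*8) = 0.375
Check: 7*0.375 = 2.625 < 6 -- violated!
Step 2: Constraint must be active: 7*x = 6
x* = 6/7 = 0.8571 (rounded; the exact value 6/7 is used below)
lambda = (2*8*(6/7) - 6)/7 = 1.102
Step 3: Compute optimal value.
f(x*) = 8*(6/7)^2 - 6*(6/7) = 0.7347


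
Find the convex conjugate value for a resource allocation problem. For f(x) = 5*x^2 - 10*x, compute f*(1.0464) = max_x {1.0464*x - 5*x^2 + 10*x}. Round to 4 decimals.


f*(y) = sup_x {y*x - a*x^2 - b*x} = sup_x {(y-b)*x - a*x^2}
FOC: (y - b) - 2a*x = 0 => x* = (y - b)/(2a)
x* = (1.0464 + 10)/(2*5) = 1.1046
f*(1.0464) = (y-b)^2/(4a) = (1.0464 + 10)^2/(4*5)
= 122.023/20 = 6.1011


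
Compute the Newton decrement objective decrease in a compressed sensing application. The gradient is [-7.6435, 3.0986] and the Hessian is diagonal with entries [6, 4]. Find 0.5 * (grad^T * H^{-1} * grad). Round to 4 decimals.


Step 1: H is diagonal, so H^(-1) * g = [-1.2739, 0.7747].
Step 2: g^T H^(-1) g = sum_i g_i^2 / H_ii
  = (-7.6435)^2/6 + (3.0986)^2/4
  = 9.7372 + 2.4003 = 12.1375
Step 3: Objective decrease = 0.5 * g^T H^(-1) g = 6.0688


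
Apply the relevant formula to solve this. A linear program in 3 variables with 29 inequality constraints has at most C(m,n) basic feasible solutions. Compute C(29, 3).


Each vertex corresponds to some choice of n active constraints out of m, so the number of vertices is at most C(m, n) = m! / (n!(m-n)!).
m = 29, n = 3
Numerator: 29 * 28 * 27
Denominator: 3! = 6
C(29, 3) = 3654


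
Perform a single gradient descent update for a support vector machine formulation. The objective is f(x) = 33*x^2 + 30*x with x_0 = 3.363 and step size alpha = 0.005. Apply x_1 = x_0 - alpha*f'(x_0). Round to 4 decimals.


We compute the gradient at x_0 and apply the update.
f'(x) = 66*x + 30
f'(3.363) = 66*3.363 + 30 = 251.958
x_1 = 3.363 - 0.005*251.958 = 2.1032


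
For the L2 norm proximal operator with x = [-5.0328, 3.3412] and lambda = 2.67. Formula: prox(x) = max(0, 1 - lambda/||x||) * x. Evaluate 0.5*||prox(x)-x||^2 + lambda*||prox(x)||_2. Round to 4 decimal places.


Step 1: Compute ||x||.
||x|| = 6.0409
Step 2: Compute scaling factor.
scale = max(0, 1 - 2.67/6.0409) = 0.558
Step 3: prox(x) = [-2.8084, 1.8644]
||prox(x)|| = 3.3709
Step 4: Proximal objective.
0.5*||prox-x||^2 = 3.5645
lambda*||prox|| = 9.0003
Total = 12.5648


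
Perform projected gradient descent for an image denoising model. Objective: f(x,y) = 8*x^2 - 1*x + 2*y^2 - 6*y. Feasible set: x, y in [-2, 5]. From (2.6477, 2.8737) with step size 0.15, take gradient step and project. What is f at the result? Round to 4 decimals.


Step 1: Compute gradient at (2.6477, 2.8737).
grad_x = 2*8*2.6477 - 1 = 41.3632
grad_y = 2*2*2.8737 - 6 = 5.4948
Step 2: Gradient step.
x_raw = 2.6477 - 0.15*41.3632 = -3.5568
y_raw = 2.8737 - 0.15*5.4948 = 2.0495
Step 3: Project onto [-2, 5].
x_proj = clip(-3.5568) = -2.0
y_proj = clip(2.0495) = 2.0495
Step 4: Evaluate f.
f(-2.0, 2.0495) = 30.1039


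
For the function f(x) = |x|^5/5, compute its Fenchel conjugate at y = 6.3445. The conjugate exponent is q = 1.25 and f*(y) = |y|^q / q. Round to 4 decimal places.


The conjugate exponent q satisfies 1/p + 1/q = 1.
p = 5, so q = 5/(5 - 1) = 1.25
|y|^q = 6.3445^1.25 = 10.0692
f*(6.3445) = 10.0692 / 1.25 = 8.0554


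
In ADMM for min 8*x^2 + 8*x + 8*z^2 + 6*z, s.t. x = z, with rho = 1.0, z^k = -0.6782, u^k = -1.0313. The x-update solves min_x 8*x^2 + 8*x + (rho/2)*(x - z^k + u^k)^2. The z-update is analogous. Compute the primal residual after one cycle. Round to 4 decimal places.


ADMM iteration with rho = 1.0, z^k = -0.6782, u^k = -1.0313
Step 1: x-update.
Minimize 8*x^2 + 8*x + (1.0/2)*(x + 0.6782 - 1.0313)^2
FOC: (2*8 + 1.0)*x = -8 + 1.0*(-0.6782 + 1.0313)
x^{k+1} = -0.4498
Step 2: z-update.
Minimize 8*z^2 + 6*z + (1.0/2)*(-0.4498 - z - 1.0313)^2
FOC: (2*8 + 1.0)*z = -6 + 1.0*(-0.4498 - 1.0313)
z^{k+1} = -0.4401
Step 3: u-update.
u^{k+1} = -1.0313 - 0.4498 + 0.4401 = -1.0411
Step 4: Primal residual = |-0.4498 + 0.4401| = 0.0098


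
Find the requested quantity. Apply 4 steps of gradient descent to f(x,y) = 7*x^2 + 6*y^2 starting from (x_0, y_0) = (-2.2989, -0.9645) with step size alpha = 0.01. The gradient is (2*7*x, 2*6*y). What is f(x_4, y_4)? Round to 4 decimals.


Gradient descent on f(x,y) = 7*x^2 + 6*y^2.
Starting point: (-2.2989, -0.9645), alpha = 0.01
Step 1: grad_x = 2*7*-2.2989 = -32.1846, grad_y = 2*6*-0.9645 = -11.574
  x_1 = -2.2989 - 0.01*-32.1846 = -1.9771
  y_1 = -0.9645 - 0.01*-11.574 = -0.8488
Step 2: grad_x = 2*7*-1.9771 = -27.6788, grad_y = 2*6*-0.8488 = -10.1851
  x_2 = -1.9771 - 0.01*-27.6788 = -1.7003
  y_2 = -0.8488 - 0.01*-10.1851 = -0.7469
Step 3: grad_x = 2*7*-1.7003 = -23.8037, grad_y = 2*6*-0.7469 = -8.9629
  x_3 = -1.7003 - 0.01*-23.8037 = -1.4622
  y_3 = -0.7469 - 0.01*-8.9629 = -0.6573
Step 4: grad_x = 2*7*-1.4622 = -20.4712, grad_y = 2*6*-0.6573 = -7.8874
  x_4 = -1.4622 - 0.01*-20.4712 = -1.2575
  y_4 = -0.6573 - 0.01*-7.8874 = -0.5784
f(-1.2575, -0.5784) = 7*(-1.2575)^2 + 6*(-0.5784)^2 = 13.0768


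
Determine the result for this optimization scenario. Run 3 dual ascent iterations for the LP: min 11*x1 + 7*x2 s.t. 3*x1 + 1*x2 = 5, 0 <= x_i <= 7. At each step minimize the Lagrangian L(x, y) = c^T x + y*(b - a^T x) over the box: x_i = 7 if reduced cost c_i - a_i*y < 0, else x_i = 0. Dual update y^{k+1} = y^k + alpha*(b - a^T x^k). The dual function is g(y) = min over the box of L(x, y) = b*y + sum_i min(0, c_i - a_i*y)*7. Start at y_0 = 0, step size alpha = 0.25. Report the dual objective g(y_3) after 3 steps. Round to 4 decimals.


Dual ascent for LP: min 11*x1 + 7*x2, 3*x1 + 1*x2 = 5, 0 <= x_i <= 7
Step 1: y^k = 0.0, reduced costs: (11.0, 7.0)
  x^k = (0.0, 0.0), subgradient = b - a^T x = 5.0
  y^{k+1} = 0.0 + 0.25*5.0 = 1.25
Step 2: y^k = 1.25, reduced costs: (7.25, 5.75)
  x^k = (0.0, 0.0), subgradient = b - a^T x = 5.0
  y^{k+1} = 1.25 + 0.25*5.0 = 2.5
Step 3: y^k = 2.5, reduced costs: (3.5, 4.5)
  x^k = (0.0, 0.0), subgradient = b - a^T x = 5.0
  y^{k+1} = 2.5 + 0.25*5.0 = 3.75
Dual objective at y_3 = 3.75: reduced costs (-0.25, 3.25), box minimizer x = (7.0, 0.0)
g(y_3) = b*y + (c1 - a1*y)*x1 + (c2 - a2*y)*x2 = 5*3.75 + (-0.25)*7.0 + 3.25*0.0 = 18.75 - 1.75 + 0.0 = 17.0


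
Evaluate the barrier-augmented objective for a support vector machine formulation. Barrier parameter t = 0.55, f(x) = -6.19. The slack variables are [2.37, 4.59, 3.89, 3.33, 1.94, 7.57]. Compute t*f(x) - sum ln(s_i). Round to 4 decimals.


Step 1: Compute log-barrier.
ln values: [0.8629, 1.5239, 1.3584, 1.203, 0.6627, 2.0242]
phi = -(0.8629 + 1.5239 + 1.3584 + 1.203 + 0.6627 + 2.0242) = -7.635
Step 2: Compute augmented objective.
t*f(x) = 0.55*-6.19 = -3.4045
Total = -3.4045 - 7.635 = -11.0395


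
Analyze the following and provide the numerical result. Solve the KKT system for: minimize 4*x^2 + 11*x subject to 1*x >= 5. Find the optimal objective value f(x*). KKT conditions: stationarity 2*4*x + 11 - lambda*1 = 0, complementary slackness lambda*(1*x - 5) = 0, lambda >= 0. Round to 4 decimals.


Step 1: Try lambda = 0 (constraint inactive).
x_unc = -11/(2*4) = -1.375
Check: 1*-1.375 = -1.375 < 5 -- violated!
Step 2: Constraint must be active: 1*x = 5
x* = 5/1 = 5.0
lambda = (2*4*5.0 + 11)/1 = 51.0
Step 3: Compute optimal value.
f(x*) = 4*5.0^2 + 11*5.0 = 155.0


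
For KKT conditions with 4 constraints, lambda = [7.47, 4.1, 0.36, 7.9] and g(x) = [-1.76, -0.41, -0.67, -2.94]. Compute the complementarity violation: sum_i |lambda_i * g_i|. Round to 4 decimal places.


KKT complementary slackness check:
lambda_1 * g_1 = 7.47 * -1.76 = -13.1472
lambda_2 * g_2 = 4.1 * -0.41 = -1.681
lambda_3 * g_3 = 0.36 * -0.67 = -0.2412
lambda_4 * g_4 = 7.9 * -2.94 = -23.226
Total violation = 13.1472 + 1.681 + 0.2412 + 23.226 = 38.2954


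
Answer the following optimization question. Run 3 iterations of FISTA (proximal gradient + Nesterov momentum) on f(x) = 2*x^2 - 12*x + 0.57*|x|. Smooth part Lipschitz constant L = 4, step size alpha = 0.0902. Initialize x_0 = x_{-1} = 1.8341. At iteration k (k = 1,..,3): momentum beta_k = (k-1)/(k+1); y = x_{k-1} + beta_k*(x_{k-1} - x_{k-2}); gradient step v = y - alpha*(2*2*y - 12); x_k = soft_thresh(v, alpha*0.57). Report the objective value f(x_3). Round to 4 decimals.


FISTA on f(x) = 2*x^2 - 12*x + 0.57*|x|
L = 4, alpha = 0.0902
Iteration 1: beta = 0.0, y = 1.8341 + 0.0*(1.8341 - 1.8341) = 1.8341
  grad(y) = -4.6636, v = y - alpha*grad = 2.2548
  prox(v) = soft_thresh(2.2548, 0.0514) = 2.2033
Iteration 2: beta = 0.3333, y = 2.2033 + 0.3333*(2.2033 - 1.8341) = 2.3264
  grad(y) = -2.6943, v = y - alpha*grad = 2.5694
  prox(v) = soft_thresh(2.5694, 0.0514) = 2.518
Iteration 3: beta = 0.5, y = 2.518 + 0.5*(2.518 - 2.2033) = 2.6754
  grad(y) = -1.2985, v = y - alpha*grad = 2.7925
  prox(v) = soft_thresh(2.7925, 0.0514) = 2.7411
f(x_3) = 2*2.7411^2 - 12*2.7411 + 0.57*|2.7411| = -16.3035


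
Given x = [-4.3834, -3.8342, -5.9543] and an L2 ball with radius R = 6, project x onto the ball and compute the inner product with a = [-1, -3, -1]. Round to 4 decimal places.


Step 1: Compute ||x|| (intermediates to 6 decimals).
||x|| = sqrt((-4.3834)^2 + (-3.8342)^2 + (-5.9543)^2) = 8.328804
Step 2: Project.
Since ||x|| > R, scale = R/||x|| = 6/8.328804 = 0.720392, proj(x) = scale * x
proj(x) = [-3.157766, -2.762127, -4.28943]
Step 3: Dot product.
a^T * proj(x) = -1*(-3.157766) - 3*(-2.762127) - 1*(-4.28943) = 15.7336


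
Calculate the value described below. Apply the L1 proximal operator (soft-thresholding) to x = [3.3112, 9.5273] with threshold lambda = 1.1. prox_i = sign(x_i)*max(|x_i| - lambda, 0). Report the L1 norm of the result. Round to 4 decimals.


Soft-thresholding with lambda = 1.1:
prox(3.3112) = sign(3.3112)*max(|3.3112| - 1.1, 0) = 2.2112
prox(9.5273) = sign(9.5273)*max(|9.5273| - 1.1, 0) = 8.4273
prox(x) = [2.2112, 8.4273]
||prox(x)||_1 = 2.2112 + 8.4273 = 10.6385


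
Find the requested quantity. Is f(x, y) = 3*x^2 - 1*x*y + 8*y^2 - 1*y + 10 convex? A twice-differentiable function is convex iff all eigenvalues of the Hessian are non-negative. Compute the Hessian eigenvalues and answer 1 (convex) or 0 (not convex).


The Hessian of f(x,y) = 3*x^2 - 1*x*y + 8*y^2 - 1*y + 10 is:
H = [[6, -1], [-1, 16]]
Trace = 6 + 16 = 22
Determinant = 6*16 - (-1)^2 = 95
Discriminant = (22)^2 - 4*95 = 104.0
Eigenvalues: lambda_1 = 5.901, lambda_2 = 16.099
The function is convex.

1


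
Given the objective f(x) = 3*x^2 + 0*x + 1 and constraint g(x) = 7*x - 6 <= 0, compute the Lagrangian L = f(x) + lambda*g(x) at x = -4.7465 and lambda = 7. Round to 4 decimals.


Step 1: Evaluate f(x).
f(-4.7465) = 3*(-4.7465)^2 + 0*(-4.7465) + 1 = 68.5878
Step 2: Evaluate g(x).
g(-4.7465) = 7*-4.7465 - 6 = -39.2255
Step 3: Compute Lagrangian.
L = 68.5878 + 7*-39.2255 = -205.9907


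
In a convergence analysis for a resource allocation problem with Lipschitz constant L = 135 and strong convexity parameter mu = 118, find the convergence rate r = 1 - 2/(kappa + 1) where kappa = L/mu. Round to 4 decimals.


Step 1: Compute the condition number.
kappa = L/mu = 135/118 = 1.1441
Step 2: Compute the convergence rate.
r = 1 - 2/(kappa + 1) = 1 - 2*mu/(L + mu) = (L - mu)/(L + mu) = 17/253 = 0.0672


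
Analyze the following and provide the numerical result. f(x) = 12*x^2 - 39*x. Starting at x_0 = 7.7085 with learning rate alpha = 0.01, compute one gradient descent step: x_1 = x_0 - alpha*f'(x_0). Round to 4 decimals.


We compute the gradient at x_0 and apply the update.
f'(x) = 24*x - 39
f'(7.7085) = 24*7.7085 - 39 = 146.004
x_1 = 7.7085 - 0.01*146.004 = 6.2485


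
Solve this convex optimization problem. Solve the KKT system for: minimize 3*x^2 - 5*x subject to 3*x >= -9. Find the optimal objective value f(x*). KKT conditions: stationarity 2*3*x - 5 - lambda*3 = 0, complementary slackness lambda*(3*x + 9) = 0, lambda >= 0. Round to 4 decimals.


Step 1: Try lambda = 0 (constraint inactive).
Stationarity: 2*3*x - 5 = 0
x* = 5/(2*3) = 5/6 = 0.8333 (rounded; the exact value 5/6 is used below)
Check constraint: 3*0.8333 = 2.4999 >= -9 -- satisfied.
Step 2: Compute optimal value.
f(x*) = 3*(5/6)^2 - 5*(5/6) = -2.0833


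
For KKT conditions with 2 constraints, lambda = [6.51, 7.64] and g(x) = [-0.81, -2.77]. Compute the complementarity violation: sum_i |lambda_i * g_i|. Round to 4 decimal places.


KKT complementary slackness check:
lambda_1 * g_1 = 6.51 * -0.81 = -5.2731
lambda_2 * g_2 = 7.64 * -2.77 = -21.1628
Total violation = 5.2731 + 21.1628 = 26.4359


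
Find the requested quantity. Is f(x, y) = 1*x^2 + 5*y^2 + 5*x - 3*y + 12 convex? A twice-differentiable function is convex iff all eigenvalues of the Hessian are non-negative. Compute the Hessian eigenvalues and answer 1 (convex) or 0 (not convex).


The Hessian of f(x,y) = 1*x^2 + 5*y^2 + 5*x - 3*y + 12 is:
H = [[2, 0], [0, 10]]
Trace = 2 + 10 = 12
Determinant = 2*10 - (0)^2 = 20
Discriminant = (12)^2 - 4*20 = 64.0
Eigenvalues: lambda_1 = 2.0, lambda_2 = 10.0
The function is convex.

1


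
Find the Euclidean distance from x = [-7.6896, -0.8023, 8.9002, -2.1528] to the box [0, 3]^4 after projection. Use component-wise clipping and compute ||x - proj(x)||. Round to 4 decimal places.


Project each component onto [0, 3].
clip(-7.6896) = 0.0, clip(-0.8023) = 0.0, clip(8.9002) = 3.0, clip(-2.1528) = 0.0
Projection = [0.0, 0.0, 3.0, 0.0]
Squared diffs: [59.1299, 0.6437, 34.8124, 4.6345]
Distance = sqrt(99.2205) = 9.961


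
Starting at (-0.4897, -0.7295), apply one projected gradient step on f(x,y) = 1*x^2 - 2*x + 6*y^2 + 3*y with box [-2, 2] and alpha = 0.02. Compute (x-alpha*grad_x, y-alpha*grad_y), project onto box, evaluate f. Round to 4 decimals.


Step 1: Compute gradient at (-0.4897, -0.7295).
grad_x = 2*1*-0.4897 - 2 = -2.9794
grad_y = 2*6*-0.7295 + 3 = -5.754
Step 2: Gradient step.
x_raw = -0.4897 - 0.02*-2.9794 = -0.4301
y_raw = -0.7295 - 0.02*-5.754 = -0.6144
Step 3: Project onto [-2, 2].
x_proj = clip(-0.4301) = -0.4301
y_proj = clip(-0.6144) = -0.6144
Step 4: Evaluate f.
f(-0.4301, -0.6144) = 1.467


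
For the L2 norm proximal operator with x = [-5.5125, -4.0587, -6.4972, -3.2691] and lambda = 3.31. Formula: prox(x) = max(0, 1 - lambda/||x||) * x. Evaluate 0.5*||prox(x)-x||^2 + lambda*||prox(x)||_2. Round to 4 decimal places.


Step 1: Compute ||x||.
||x|| = 9.9881
Step 2: Compute scaling factor.
scale = max(0, 1 - 3.31/9.9881) = 0.6686
Step 3: prox(x) = [-3.6857, -2.7137, -4.3441, -2.1857]
||prox(x)|| = 6.6781
Step 4: Proximal objective.
0.5*||prox-x||^2 = 5.4781
lambda*||prox|| = 22.1045
Total = 27.5824


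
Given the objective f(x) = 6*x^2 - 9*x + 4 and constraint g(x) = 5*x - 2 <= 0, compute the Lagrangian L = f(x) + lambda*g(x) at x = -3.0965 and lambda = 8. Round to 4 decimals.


Step 1: Evaluate f(x).
f(-3.0965) = 6*(-3.0965)^2 - 9*(-3.0965) + 4 = 89.3984
Step 2: Evaluate g(x).
g(-3.0965) = 5*-3.0965 - 2 = -17.4825
Step 3: Compute Lagrangian.
L = 89.3984 + 8*-17.4825 = -50.4616


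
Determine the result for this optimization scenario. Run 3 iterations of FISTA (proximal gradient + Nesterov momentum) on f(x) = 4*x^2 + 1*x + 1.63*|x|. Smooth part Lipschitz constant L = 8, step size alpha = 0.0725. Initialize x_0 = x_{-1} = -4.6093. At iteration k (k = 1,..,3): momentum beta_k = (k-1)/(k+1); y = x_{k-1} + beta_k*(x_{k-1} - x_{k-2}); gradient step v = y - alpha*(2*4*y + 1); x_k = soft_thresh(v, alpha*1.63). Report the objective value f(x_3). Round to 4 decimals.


FISTA on f(x) = 4*x^2 + 1*x + 1.63*|x|
L = 8, alpha = 0.0725
Iteration 1: beta = 0.0, y = -4.6093 + 0.0*(-4.6093 + 4.6093) = -4.6093
  grad(y) = -35.8744, v = y - alpha*grad = -2.0084
  prox(v) = soft_thresh(-2.0084, 0.1182) = -1.8902
Iteration 2: beta = 0.3333, y = -1.8902 + 0.3333*(-1.8902 + 4.6093) = -0.9839
  grad(y) = -6.871, v = y - alpha*grad = -0.4857
  prox(v) = soft_thresh(-0.4857, 0.1182) = -0.3676
Iteration 3: beta = 0.5, y = -0.3676 + 0.5*(-0.3676 + 1.8902) = 0.3938
  grad(y) = 4.1503, v = y - alpha*grad = 0.0929
  prox(v) = soft_thresh(0.0929, 0.1182) = 0.0
f(x_3) = 4*0.0^2 + 1*0.0 + 1.63*|0.0| = 0.0


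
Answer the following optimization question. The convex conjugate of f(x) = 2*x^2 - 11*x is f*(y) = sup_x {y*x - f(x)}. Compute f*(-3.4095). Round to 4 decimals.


f*(y) = sup_x {y*x - a*x^2 - b*x} = sup_x {(y-b)*x - a*x^2}
FOC: (y - b) - 2a*x = 0 => x* = (y - b)/(2a)
x* = (-3.4095 + 11)/(2*2) = 1.8976
f*(-3.4095) = (y-b)^2/(4a) = (-3.4095 + 11)^2/(4*2)
= 57.6157/8 = 7.202


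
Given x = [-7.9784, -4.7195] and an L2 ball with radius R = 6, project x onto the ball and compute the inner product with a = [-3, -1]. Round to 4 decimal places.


Step 1: Compute ||x|| (intermediates to 6 decimals).
||x|| = sqrt((-7.9784)^2 + (-4.7195)^2) = 9.269765
Step 2: Project.
Since ||x|| > R, scale = R/||x|| = 6/9.269765 = 0.647266, proj(x) = scale * x
proj(x) = [-5.164147, -3.054772]
Step 3: Dot product.
a^T * proj(x) = -3*(-5.164147) - 1*(-3.054772) = 18.5472


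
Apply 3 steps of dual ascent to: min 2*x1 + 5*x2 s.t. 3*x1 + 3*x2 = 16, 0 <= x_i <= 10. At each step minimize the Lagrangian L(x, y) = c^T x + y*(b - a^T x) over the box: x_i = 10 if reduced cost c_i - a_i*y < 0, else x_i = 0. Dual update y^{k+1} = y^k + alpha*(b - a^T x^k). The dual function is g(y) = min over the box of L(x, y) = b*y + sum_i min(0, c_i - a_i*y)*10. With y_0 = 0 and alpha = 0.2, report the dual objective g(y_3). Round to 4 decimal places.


Dual ascent for LP: min 2*x1 + 5*x2, 3*x1 + 3*x2 = 16, 0 <= x_i <= 10
Step 1: y^k = 0.0, reduced costs: (2.0, 5.0)
  x^k = (0.0, 0.0), subgradient = b - a^T x = 16.0
  y^{k+1} = 0.0 + 0.2*16.0 = 3.2
Step 2: y^k = 3.2, reduced costs: (-7.6, -4.6)
  x^k = (10.0, 10.0), subgradient = b - a^T x = -44.0
  y^{k+1} = 3.2 + 0.2*-44.0 = -5.6
Step 3: y^k = -5.6, reduced costs: (18.8, 21.8)
  x^k = (0.0, 0.0), subgradient = b - a^T x = 16.0
  y^{k+1} = -5.6 + 0.2*16.0 = -2.4
Dual objective at y_3 = -2.4: reduced costs (9.2, 12.2), box minimizer x = (0.0, 0.0)
g(y_3) = b*y + (c1 - a1*y)*x1 + (c2 - a2*y)*x2 = 16*(-2.4) + 9.2*0.0 + 12.2*0.0 = -38.4 + 0.0 + 0.0 = -38.4


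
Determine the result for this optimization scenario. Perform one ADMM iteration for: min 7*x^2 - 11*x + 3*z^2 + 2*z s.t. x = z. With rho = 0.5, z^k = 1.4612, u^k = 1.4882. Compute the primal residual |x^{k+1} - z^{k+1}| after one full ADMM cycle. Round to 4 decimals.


ADMM iteration with rho = 0.5, z^k = 1.4612, u^k = 1.4882
Step 1: x-update.
Minimize 7*x^2 - 11*x + (0.5/2)*(x - 1.4612 + 1.4882)^2
FOC: (2*7 + 0.5)*x = 11 + 0.5*(1.4612 - 1.4882)
x^{k+1} = 0.7577
Step 2: z-update.
Minimize 3*z^2 + 2*z + (0.5/2)*(0.7577 - z + 1.4882)^2
FOC: (2*3 + 0.5)*z = -2 + 0.5*(0.7577 + 1.4882)
z^{k+1} = -0.1349
Step 3: u-update.
u^{k+1} = 1.4882 + 0.7577 + 0.1349 = 2.3808
Step 4: Primal residual = |0.7577 + 0.1349| = 0.8926


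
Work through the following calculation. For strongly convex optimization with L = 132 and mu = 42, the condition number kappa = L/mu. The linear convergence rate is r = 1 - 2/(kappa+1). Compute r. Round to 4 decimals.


Step 1: Compute the condition number.
kappa = L/mu = 132/42 = 3.1429
Step 2: Compute the convergence rate.
r = 1 - 2/(kappa + 1) = 1 - 2*mu/(L + mu) = (L - mu)/(L + mu) = 90/174 = 0.5172


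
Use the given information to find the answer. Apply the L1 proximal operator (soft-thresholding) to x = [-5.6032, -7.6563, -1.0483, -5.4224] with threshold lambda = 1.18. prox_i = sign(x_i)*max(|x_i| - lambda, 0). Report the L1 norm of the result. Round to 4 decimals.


Soft-thresholding with lambda = 1.18:
prox(-5.6032) = sign(-5.6032)*max(|-5.6032| - 1.18, 0) = -4.4232
prox(-7.6563) = sign(-7.6563)*max(|-7.6563| - 1.18, 0) = -6.4763
prox(-1.0483) = sign(-1.0483)*max(|-1.0483| - 1.18, 0) = 0.0
prox(-5.4224) = sign(-5.4224)*max(|-5.4224| - 1.18, 0) = -4.2424
prox(x) = [-4.4232, -6.4763, 0.0, -4.2424]
||prox(x)||_1 = 4.4232 + 6.4763 + 0.0 + 4.2424 = 15.1419


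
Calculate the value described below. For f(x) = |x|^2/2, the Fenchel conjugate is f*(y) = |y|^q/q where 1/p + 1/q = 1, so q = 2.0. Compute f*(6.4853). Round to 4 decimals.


The conjugate exponent q satisfies 1/p + 1/q = 1.
p = 2, so q = 2/(2 - 1) = 2.0
|y|^q = 6.4853^2.0 = 42.0591
f*(6.4853) = 42.0591 / 2.0 = 21.0296


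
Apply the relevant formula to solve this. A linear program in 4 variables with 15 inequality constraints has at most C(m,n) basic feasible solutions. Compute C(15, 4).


Each vertex corresponds to some choice of n active constraints out of m, so the number of vertices is at most C(m, n) = m! / (n!(m-n)!).
m = 15, n = 4
Numerator: 15 * 14 * 13 * 12
Denominator: 4! = 24
C(15, 4) = 1365


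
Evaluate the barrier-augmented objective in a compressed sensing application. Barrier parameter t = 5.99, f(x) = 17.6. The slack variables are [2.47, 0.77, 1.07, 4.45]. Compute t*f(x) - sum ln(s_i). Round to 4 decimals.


Step 1: Compute log-barrier.
ln values: [0.9042, -0.2614, 0.0677, 1.4929]
phi = -(0.9042 - 0.2614 + 0.0677 + 1.4929) = -2.2034
Step 2: Compute augmented objective.
t*f(x) = 5.99*17.6 = 105.424
Total = 105.424 - 2.2034 = 103.2206


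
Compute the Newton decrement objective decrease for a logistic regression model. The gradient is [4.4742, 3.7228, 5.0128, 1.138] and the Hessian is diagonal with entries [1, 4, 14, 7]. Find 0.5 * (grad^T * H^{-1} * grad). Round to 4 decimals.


Step 1: H is diagonal, so H^(-1) * g = [4.4742, 0.9307, 0.3581, 0.1626].
Step 2: g^T H^(-1) g = sum_i g_i^2 / H_ii
  = (4.4742)^2/1 + (3.7228)^2/4 + (5.0128)^2/14 + (1.138)^2/7
  = 20.0185 + 3.4648 + 1.7949 + 0.185 = 25.4632
Step 3: Objective decrease = 0.5 * g^T H^(-1) g = 12.7316
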